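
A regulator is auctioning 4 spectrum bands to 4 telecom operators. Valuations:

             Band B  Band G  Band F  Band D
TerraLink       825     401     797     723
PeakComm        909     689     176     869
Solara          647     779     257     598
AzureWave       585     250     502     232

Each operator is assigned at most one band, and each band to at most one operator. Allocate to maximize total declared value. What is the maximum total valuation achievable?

This is the linear assignment problem.
Optimal: TerraLink→Band F ($797M), PeakComm→Band D ($869M), Solara→Band G ($779M), AzureWave→Band B ($585M) — total 797+869+779+585 = $3030M.
Column-greedy (each band in turn goes to its best remaining operator) gives $2717M, worse by 313.
Next-best assignment: TerraLink→Band B, PeakComm→Band D, Solara→Band G, AzureWave→Band F = $2975M.
Every other assignment is strictly worse.

Max total: $3030M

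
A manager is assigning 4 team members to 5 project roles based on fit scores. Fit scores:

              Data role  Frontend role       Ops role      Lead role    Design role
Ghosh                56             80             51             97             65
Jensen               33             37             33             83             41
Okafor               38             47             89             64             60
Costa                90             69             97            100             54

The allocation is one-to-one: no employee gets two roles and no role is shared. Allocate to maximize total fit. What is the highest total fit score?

Treat this as an assignment problem: match each employee to one role.
Optimal: Ghosh→Frontend role (80 pts), Jensen→Lead role (83 pts), Okafor→Ops role (89 pts), Costa→Data role (90 pts) — total 80+83+89+90 = 342 pts.
Row-greedy (each employee in turn takes its best remaining role) gives 317 pts, worse by 25.
Next-best assignment: Ghosh→Design role, Jensen→Lead role, Okafor→Ops role, Costa→Data role = 327 pts.

Max total: 342 pts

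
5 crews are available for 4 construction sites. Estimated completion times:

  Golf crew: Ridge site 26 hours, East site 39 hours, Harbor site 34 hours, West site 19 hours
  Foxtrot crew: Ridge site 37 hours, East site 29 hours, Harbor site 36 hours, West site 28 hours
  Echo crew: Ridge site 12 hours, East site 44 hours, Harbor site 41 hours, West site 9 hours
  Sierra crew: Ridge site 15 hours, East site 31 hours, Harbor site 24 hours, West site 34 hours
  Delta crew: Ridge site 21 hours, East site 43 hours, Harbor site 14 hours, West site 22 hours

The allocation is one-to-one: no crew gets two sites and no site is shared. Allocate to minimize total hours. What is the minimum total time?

This is a one-to-one assignment (minimum-cost bipartite matching).
Optimal: Sierra crew→Ridge site (15 hours), Foxtrot crew→East site (29 hours), Delta crew→Harbor site (14 hours), Echo crew→West site (9 hours) — total 15+29+14+9 = 67 hours.
Row-greedy (each crew in turn takes its cheapest remaining site) gives 84 hours, worse by 17.
Next-best assignment: Echo crew→Ridge site, Foxtrot crew→East site, Delta crew→Harbor site, Golf crew→West site = 74 hours.
Checked against all permutations: 67 hours is optimal.

Min total: 67 hours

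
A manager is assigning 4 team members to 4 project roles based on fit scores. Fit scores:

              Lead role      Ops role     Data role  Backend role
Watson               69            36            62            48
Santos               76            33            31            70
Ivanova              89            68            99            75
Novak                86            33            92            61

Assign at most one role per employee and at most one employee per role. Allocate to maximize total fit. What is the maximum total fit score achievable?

Max total: 299 pts

Optimal: Watson→Lead role (69 pts), Santos→Backend role (70 pts), Ivanova→Ops role (68 pts), Novak→Data role (92 pts) — total 69+70+68+92 = 299 pts.
Column-greedy (each role in turn goes to its best remaining employee) gives 287 pts, worse by 12.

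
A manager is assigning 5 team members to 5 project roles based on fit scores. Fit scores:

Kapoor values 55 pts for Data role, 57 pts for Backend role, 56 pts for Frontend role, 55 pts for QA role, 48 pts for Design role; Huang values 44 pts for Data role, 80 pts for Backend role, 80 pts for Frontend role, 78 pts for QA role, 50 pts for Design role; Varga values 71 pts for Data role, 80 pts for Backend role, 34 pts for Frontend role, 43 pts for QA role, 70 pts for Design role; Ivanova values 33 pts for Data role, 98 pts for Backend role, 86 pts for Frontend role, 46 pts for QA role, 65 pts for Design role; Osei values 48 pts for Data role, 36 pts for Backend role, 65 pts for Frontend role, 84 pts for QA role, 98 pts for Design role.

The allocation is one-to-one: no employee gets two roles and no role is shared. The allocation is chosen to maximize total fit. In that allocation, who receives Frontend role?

Treat this as an assignment problem: match each employee to one role.
Optimal: Kapoor→QA role (55 pts), Huang→Frontend role (80 pts), Varga→Data role (71 pts), Ivanova→Backend role (98 pts), Osei→Design role (98 pts) — total 55+80+71+98+98 = 402 pts.
Column-greedy (each role in turn goes to its best remaining employee) gives 381 pts, worse by 21.
Swapping Kapoor↔Osei (Kapoor→Design role 48 pts, Osei→QA role 84 pts) loses 21.
Huang's own top role is Backend role (80 pts), but forcing Huang→Backend role and reassigning the rest optimally gives only 390 pts — worse by 12.

Huang receives Frontend role.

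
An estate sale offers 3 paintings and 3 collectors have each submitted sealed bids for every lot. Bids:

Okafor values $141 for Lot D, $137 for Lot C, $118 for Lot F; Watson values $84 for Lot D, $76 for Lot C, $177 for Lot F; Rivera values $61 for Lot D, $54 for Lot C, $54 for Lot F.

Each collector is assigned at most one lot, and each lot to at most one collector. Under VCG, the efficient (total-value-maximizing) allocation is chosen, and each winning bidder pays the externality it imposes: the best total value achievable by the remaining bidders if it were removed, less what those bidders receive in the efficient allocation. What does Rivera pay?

Efficient allocation: Okafor→Lot C ($137), Watson→Lot F ($177), Rivera→Lot D ($61); total welfare W = $375.
Rivera receives Lot D at value $61, so the others get W − 61 = $314.
Without Rivera: best allocation of the remaining 2 bidders over all 3 lots is Okafor→Lot D ($141), Watson→Lot F ($177), total $318.
VCG payment = (others' best without Rivera) − (others' welfare with Rivera) = 318 − 314 = $4.

Rivera pays $4.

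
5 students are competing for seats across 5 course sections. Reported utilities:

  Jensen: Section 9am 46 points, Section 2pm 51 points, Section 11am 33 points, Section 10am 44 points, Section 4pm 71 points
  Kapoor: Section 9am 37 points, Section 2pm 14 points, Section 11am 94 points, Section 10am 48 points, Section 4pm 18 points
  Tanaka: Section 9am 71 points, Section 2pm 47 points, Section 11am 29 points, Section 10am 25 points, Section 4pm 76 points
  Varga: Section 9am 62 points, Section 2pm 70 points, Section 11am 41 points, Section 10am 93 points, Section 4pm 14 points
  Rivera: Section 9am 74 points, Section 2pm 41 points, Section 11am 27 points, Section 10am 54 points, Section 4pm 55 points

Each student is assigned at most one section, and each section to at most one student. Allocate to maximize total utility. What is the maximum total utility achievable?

Max total: 388 points

Optimal: Jensen→Section 2pm (51 points), Kapoor→Section 11am (94 points), Tanaka→Section 4pm (76 points), Varga→Section 10am (93 points), Rivera→Section 9am (74 points) — total 51+94+76+93+74 = 388 points.
Row-greedy (each student in turn takes its best remaining section) gives 370 points, worse by 18.
Next-best assignment: Jensen→Section 4pm, Kapoor→Section 11am, Tanaka→Section 2pm, Varga→Section 10am, Rivera→Section 9am = 379 points.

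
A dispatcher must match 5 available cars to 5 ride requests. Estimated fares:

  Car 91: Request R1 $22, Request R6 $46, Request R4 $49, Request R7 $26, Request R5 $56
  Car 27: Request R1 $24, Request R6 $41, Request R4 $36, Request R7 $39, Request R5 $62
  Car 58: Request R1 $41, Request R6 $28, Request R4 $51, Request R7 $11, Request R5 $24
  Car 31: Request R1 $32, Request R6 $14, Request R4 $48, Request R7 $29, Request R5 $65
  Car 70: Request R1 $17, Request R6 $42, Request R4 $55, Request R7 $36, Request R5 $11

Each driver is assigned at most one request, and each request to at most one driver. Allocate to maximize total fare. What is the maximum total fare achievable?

Optimal: Car 91→Request R6 ($46), Car 27→Request R7 ($39), Car 58→Request R1 ($41), Car 31→Request R5 ($65), Car 70→Request R4 ($55) — total 46+39+41+65+55 = $246.
Row-greedy (each driver in turn takes its best remaining request) gives $216, worse by 30.
Next-best assignment: Car 91→Request R4, Car 27→Request R7, Car 58→Request R1, Car 31→Request R5, Car 70→Request R6 = $236.
Swapping Car 27↔Car 91 (Car 27→Request R6 $41, Car 91→Request R7 $26) loses 18.

Maximum total: $246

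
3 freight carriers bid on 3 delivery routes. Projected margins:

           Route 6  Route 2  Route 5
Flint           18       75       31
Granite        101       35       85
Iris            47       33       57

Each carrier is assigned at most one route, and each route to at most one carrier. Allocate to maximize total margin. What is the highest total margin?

Maximum total: $233k

Optimal: Flint→Route 2 ($75k), Granite→Route 6 ($101k), Iris→Route 5 ($57k) — total 75+101+57 = $233k.
Next-best assignment: Flint→Route 2, Granite→Route 5, Iris→Route 6 = $207k.
Every other assignment is strictly worse.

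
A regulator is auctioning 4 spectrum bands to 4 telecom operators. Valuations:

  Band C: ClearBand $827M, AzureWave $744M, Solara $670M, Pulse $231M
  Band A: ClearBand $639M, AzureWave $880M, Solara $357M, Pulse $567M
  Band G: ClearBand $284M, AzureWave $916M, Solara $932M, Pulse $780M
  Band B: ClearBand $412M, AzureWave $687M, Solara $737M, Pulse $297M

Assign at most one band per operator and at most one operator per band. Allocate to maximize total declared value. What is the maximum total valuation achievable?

Optimal: ClearBand→Band C ($827M), AzureWave→Band A ($880M), Solara→Band B ($737M), Pulse→Band G ($780M) — total 827+880+737+780 = $3224M.
Next-best assignment: ClearBand→Band C, AzureWave→Band G, Solara→Band B, Pulse→Band A = $3047M.
Checked against all permutations: $3224M is optimal.

Maximum total: $3224M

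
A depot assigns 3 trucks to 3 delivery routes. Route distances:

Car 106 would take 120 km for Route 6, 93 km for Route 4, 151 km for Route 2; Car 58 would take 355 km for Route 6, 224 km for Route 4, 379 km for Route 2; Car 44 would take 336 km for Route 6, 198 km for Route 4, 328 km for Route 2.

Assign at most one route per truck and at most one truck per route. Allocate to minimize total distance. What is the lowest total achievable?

Optimal: Car 106→Route 6 (120 km), Car 58→Route 4 (224 km), Car 44→Route 2 (328 km) — total 120+224+328 = 672 km.
Column-greedy (each route in turn goes to its cheapest remaining truck) gives 697 km, worse by 25.
Next-best assignment: Car 106→Route 6, Car 58→Route 2, Car 44→Route 4 = 697 km.
Checked against all permutations: 672 km is optimal.

Min total: 672 km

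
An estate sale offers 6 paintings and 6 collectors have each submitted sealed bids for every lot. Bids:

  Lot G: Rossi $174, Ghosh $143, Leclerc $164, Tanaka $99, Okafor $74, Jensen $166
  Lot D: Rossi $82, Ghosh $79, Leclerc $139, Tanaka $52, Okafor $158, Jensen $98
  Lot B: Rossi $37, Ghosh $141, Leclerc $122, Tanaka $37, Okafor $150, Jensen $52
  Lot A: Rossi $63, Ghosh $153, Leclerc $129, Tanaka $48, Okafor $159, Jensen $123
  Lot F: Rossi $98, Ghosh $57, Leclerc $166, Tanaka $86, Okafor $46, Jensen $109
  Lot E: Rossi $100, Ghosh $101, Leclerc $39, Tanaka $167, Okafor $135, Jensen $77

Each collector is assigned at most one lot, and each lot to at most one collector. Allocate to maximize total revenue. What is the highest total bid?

Maximum total: $929

This is the linear assignment problem.
Optimal: Rossi→Lot G ($174), Ghosh→Lot B ($141), Leclerc→Lot F ($166), Tanaka→Lot E ($167), Okafor→Lot D ($158), Jensen→Lot A ($123) — total 174+141+166+167+158+123 = $929.
Max-entry greedy (repeatedly take the single best remaining cell) gives $905, worse by 24.
Swapping Jensen↔Tanaka (Jensen→Lot E $77, Tanaka→Lot A $48) loses 165.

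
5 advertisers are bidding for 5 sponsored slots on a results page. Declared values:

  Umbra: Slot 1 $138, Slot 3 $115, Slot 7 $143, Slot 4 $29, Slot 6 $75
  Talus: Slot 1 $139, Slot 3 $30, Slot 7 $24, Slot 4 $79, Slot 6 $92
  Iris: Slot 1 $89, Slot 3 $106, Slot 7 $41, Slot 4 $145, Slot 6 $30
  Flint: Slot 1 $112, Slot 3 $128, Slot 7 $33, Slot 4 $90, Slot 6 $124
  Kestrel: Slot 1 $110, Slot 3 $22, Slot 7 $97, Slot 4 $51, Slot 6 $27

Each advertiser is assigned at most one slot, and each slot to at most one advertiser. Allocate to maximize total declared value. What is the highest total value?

Optimal: Umbra→Slot 3 ($115), Talus→Slot 1 ($139), Iris→Slot 4 ($145), Flint→Slot 6 ($124), Kestrel→Slot 7 ($97) — total 115+139+145+124+97 = $620.
Column-greedy (each slot in turn goes to its best remaining advertiser) gives $582, worse by 38.
Next-best assignment: Umbra→Slot 7, Talus→Slot 6, Iris→Slot 4, Flint→Slot 3, Kestrel→Slot 1 = $618.

Max total: $620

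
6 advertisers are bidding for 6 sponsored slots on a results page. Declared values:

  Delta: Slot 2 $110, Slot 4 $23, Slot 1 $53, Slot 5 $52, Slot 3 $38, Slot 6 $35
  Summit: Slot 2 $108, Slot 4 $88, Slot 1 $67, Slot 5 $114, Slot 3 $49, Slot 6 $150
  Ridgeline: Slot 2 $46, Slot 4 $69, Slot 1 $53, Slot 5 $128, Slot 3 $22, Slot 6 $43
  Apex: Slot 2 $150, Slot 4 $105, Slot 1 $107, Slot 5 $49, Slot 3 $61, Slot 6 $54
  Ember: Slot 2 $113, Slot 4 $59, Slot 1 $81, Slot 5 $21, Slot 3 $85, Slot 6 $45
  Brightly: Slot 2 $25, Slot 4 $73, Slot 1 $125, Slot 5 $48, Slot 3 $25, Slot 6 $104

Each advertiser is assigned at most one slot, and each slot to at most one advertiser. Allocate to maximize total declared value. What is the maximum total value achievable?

Max total: $703

This is a one-to-one assignment (maximum-weight bipartite matching).
Optimal: Delta→Slot 2 ($110), Summit→Slot 6 ($150), Ridgeline→Slot 5 ($128), Apex→Slot 4 ($105), Ember→Slot 3 ($85), Brightly→Slot 1 ($125) — total 110+150+128+105+85+125 = $703.
Column-greedy (each slot in turn goes to its best remaining advertiser) gives $611, worse by 92.
Next-best assignment: Delta→Slot 4, Summit→Slot 6, Ridgeline→Slot 5, Apex→Slot 2, Ember→Slot 3, Brightly→Slot 1 = $661.
Swapping Summit↔Ember (Summit→Slot 3 $49, Ember→Slot 6 $45) loses 141.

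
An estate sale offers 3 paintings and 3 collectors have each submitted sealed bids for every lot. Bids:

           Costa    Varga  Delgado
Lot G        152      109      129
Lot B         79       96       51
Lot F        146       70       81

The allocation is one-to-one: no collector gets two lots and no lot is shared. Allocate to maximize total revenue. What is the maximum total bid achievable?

Max total: $371

This is the linear assignment problem.
Optimal: Costa→Lot F ($146), Varga→Lot B ($96), Delgado→Lot G ($129) — total 146+96+129 = $371.
Swapping Varga↔Delgado (Varga→Lot G $109, Delgado→Lot B $51) loses 65.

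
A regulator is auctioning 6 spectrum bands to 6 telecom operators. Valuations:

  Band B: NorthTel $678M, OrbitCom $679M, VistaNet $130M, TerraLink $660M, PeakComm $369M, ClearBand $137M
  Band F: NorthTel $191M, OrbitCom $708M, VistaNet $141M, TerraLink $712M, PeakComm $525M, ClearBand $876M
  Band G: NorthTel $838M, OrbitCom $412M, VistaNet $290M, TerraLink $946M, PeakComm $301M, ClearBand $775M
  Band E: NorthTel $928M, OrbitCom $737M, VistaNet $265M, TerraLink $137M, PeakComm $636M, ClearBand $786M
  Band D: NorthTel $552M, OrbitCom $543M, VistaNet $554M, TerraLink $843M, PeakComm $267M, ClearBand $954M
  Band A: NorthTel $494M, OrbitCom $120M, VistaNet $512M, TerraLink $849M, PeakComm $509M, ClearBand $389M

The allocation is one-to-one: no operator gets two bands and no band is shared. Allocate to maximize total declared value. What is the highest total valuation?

Max total: $4544M

Optimal: NorthTel→Band E ($928M), OrbitCom→Band B ($679M), VistaNet→Band A ($512M), TerraLink→Band G ($946M), PeakComm→Band F ($525M), ClearBand→Band D ($954M) — total 928+679+512+946+525+954 = $4544M.
Max-entry greedy (repeatedly take the single best remaining cell) gives $4417M, worse by 127.
Next-best assignment: NorthTel→Band E, OrbitCom→Band B, VistaNet→Band D, TerraLink→Band G, PeakComm→Band A, ClearBand→Band F = $4492M.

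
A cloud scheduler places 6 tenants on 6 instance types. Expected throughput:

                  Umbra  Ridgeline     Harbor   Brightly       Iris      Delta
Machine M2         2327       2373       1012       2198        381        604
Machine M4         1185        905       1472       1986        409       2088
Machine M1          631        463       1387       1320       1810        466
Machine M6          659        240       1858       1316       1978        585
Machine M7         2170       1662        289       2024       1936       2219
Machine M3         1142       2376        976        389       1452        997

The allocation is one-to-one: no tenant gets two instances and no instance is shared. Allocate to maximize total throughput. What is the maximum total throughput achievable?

Optimal: Umbra→Machine M2 (2327 ops/s), Ridgeline→Machine M3 (2376 ops/s), Harbor→Machine M6 (1858 ops/s), Brightly→Machine M4 (1986 ops/s), Iris→Machine M1 (1810 ops/s), Delta→Machine M7 (2219 ops/s) — total 2327+2376+1858+1986+1810+2219 = 12576 ops/s.
Swapping Ridgeline↔Iris (Ridgeline→Machine M1 463 ops/s, Iris→Machine M3 1452 ops/s) loses 2271.
No other one-to-one assignment exceeds 12576 ops/s.

Max total: 12576 ops/s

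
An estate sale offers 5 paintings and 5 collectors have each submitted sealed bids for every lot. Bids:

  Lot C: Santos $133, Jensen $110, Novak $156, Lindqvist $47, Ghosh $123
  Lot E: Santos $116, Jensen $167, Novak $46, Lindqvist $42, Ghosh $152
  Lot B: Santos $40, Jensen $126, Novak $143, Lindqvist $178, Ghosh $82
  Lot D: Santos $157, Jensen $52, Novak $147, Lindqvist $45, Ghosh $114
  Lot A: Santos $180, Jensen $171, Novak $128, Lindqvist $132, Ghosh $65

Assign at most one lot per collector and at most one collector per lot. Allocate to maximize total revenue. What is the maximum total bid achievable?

Maximum total: $814

Optimal: Santos→Lot D ($157), Jensen→Lot A ($171), Novak→Lot C ($156), Lindqvist→Lot B ($178), Ghosh→Lot E ($152) — total 157+171+156+178+152 = $814.
Max-entry greedy (repeatedly take the single best remaining cell) gives $795, worse by 19.
Swapping Santos↔Lindqvist (Santos→Lot B $40, Lindqvist→Lot D $45) loses 250.
Checked against all permutations: $814 is optimal.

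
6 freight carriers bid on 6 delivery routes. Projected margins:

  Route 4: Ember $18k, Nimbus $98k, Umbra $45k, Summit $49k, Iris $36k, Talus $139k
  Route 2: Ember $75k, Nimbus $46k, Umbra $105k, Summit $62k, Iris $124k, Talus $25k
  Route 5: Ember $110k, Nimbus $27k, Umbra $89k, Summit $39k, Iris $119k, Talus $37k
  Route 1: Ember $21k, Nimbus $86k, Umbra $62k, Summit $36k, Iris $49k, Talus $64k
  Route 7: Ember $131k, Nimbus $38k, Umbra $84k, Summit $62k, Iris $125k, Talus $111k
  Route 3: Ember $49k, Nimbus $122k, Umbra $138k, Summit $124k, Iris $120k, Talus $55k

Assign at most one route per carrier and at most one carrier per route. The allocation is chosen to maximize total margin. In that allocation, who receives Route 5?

Optimal: Ember→Route 7 ($131k), Nimbus→Route 1 ($86k), Umbra→Route 2 ($105k), Summit→Route 3 ($124k), Iris→Route 5 ($119k), Talus→Route 4 ($139k) — total 131+86+105+124+119+139 = $704k.
Swapping Ember↔Iris (Ember→Route 5 $110k, Iris→Route 7 $125k) loses 15.
Iris's own top route is Route 7 ($125k), but forcing Iris→Route 7 and reassigning the rest optimally gives only $689k — worse by 15.

Iris receives Route 5.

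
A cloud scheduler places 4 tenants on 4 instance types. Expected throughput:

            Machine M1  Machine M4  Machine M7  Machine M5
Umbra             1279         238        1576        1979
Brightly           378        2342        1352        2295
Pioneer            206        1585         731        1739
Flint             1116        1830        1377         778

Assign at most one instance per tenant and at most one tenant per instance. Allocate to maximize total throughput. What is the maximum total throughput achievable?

Max total: 6773 ops/s

Optimal: Umbra→Machine M7 (1576 ops/s), Brightly→Machine M4 (2342 ops/s), Pioneer→Machine M5 (1739 ops/s), Flint→Machine M1 (1116 ops/s) — total 1576+2342+1739+1116 = 6773 ops/s.
Row-greedy (each tenant in turn takes its best remaining instance) gives 6168 ops/s, worse by 605.
Next-best assignment: Umbra→Machine M1, Brightly→Machine M4, Pioneer→Machine M5, Flint→Machine M7 = 6737 ops/s.
Checked against all permutations: 6773 ops/s is optimal.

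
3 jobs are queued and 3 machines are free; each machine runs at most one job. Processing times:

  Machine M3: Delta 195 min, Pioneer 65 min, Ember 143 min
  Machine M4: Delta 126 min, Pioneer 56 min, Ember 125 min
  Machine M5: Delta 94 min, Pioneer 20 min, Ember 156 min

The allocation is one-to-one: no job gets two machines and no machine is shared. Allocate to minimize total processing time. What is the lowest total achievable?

Min total: 284 min

Treat this as an assignment problem: match each job to one machine.
Optimal: Delta→Machine M5 (94 min), Pioneer→Machine M3 (65 min), Ember→Machine M4 (125 min) — total 94+65+125 = 284 min.
Row-greedy (each job in turn takes its cheapest remaining machine) gives 293 min, worse by 9.
Next-best assignment: Delta→Machine M4, Pioneer→Machine M5, Ember→Machine M3 = 289 min.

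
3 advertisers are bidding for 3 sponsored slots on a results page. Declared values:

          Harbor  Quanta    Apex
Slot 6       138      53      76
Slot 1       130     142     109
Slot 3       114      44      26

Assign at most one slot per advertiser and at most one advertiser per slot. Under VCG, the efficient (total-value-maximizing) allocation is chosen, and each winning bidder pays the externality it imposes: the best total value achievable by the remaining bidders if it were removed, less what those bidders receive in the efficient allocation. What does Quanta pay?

Quanta pays $57.

Efficient allocation: Harbor→Slot 3 ($114), Quanta→Slot 1 ($142), Apex→Slot 6 ($76); total welfare W = $332.
Quanta receives Slot 1 at value $142, so the others get W − 142 = $190.
Without Quanta: best allocation of the remaining 2 bidders over all 3 slots is Harbor→Slot 6 ($138), Apex→Slot 1 ($109), total $247.
VCG payment = (others' best without Quanta) − (others' welfare with Quanta) = 247 − 190 = $57.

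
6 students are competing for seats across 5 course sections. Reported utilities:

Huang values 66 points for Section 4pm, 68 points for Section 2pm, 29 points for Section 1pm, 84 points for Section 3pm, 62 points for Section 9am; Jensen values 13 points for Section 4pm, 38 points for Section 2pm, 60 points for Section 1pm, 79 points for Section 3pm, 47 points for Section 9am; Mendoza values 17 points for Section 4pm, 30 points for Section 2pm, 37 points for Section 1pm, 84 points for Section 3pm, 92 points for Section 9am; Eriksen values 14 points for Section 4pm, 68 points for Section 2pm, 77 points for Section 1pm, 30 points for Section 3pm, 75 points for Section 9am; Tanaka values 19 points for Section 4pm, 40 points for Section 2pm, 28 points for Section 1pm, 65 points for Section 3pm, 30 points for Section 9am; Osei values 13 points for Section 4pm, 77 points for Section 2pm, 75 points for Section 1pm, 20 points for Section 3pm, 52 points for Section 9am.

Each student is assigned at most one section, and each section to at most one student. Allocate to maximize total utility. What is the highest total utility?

Optimal: Huang→Section 4pm (66 points), Osei→Section 2pm (77 points), Eriksen→Section 1pm (77 points), Jensen→Section 3pm (79 points), Mendoza→Section 9am (92 points) — total 66+77+77+79+92 = 391 points.
Max-entry greedy (repeatedly take the single best remaining cell) gives 349 points, worse by 42.
Next-best assignment: Huang→Section 4pm, Eriksen→Section 2pm, Osei→Section 1pm, Jensen→Section 3pm, Mendoza→Section 9am = 380 points.
No other one-to-one assignment exceeds 391 points.

Max total: 391 points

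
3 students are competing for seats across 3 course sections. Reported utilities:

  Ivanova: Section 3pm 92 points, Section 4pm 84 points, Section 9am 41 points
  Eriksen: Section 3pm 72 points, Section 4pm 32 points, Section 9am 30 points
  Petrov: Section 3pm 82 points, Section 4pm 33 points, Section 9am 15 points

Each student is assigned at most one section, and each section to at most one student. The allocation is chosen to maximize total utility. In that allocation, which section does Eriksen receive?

Eriksen receives Section 9am.

Optimal: Ivanova→Section 4pm (84 points), Eriksen→Section 9am (30 points), Petrov→Section 3pm (82 points) — total 84+30+82 = 196 points.
Next-best assignment: Ivanova→Section 4pm, Eriksen→Section 3pm, Petrov→Section 9am = 171 points.
No other one-to-one assignment exceeds 196 points.
Eriksen's own top section is Section 3pm (72 points), but forcing Eriksen→Section 3pm and reassigning the rest optimally gives only 171 points — worse by 25.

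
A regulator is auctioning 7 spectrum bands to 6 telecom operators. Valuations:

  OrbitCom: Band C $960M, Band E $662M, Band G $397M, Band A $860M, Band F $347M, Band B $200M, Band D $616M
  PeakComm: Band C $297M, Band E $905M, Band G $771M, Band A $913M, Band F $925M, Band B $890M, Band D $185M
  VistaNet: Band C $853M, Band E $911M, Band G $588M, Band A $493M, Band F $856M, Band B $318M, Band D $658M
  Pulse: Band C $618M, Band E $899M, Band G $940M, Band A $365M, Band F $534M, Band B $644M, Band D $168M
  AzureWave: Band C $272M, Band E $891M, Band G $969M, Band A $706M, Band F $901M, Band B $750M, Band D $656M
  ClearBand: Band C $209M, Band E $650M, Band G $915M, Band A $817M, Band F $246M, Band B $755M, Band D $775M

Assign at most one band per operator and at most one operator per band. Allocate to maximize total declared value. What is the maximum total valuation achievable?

This is the linear assignment problem.
Optimal: OrbitCom→Band C ($960M), PeakComm→Band B ($890M), VistaNet→Band E ($911M), Pulse→Band G ($940M), AzureWave→Band F ($901M), ClearBand→Band A ($817M) — total 960+890+911+940+901+817 = $5419M.
Row-greedy (each operator in turn takes its best remaining band) gives $5303M, worse by 116.
Swapping ClearBand↔Pulse (ClearBand→Band G $915M, Pulse→Band A $365M) loses 477.
No other one-to-one assignment exceeds $5419M.

Maximum total: $5419M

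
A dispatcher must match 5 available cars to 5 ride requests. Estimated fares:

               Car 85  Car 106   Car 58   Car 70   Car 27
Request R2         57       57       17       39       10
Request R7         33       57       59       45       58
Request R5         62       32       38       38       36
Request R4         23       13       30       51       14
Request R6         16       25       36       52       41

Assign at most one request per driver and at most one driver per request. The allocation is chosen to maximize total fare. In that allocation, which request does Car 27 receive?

Optimal: Car 85→Request R5 ($62), Car 106→Request R2 ($57), Car 58→Request R7 ($59), Car 70→Request R4 ($51), Car 27→Request R6 ($41) — total 62+57+59+51+41 = $270.
Row-greedy (each driver in turn takes its best remaining request) gives $244, worse by 26.
Swapping Car 58↔Car 27 (Car 58→Request R6 $36, Car 27→Request R7 $58) loses 6.
Checked against all permutations: $270 is optimal.
Car 27's own top request is Request R7 ($58), but forcing Car 27→Request R7 and reassigning the rest optimally gives only $264 — worse by 6.

Car 27 receives Request R6.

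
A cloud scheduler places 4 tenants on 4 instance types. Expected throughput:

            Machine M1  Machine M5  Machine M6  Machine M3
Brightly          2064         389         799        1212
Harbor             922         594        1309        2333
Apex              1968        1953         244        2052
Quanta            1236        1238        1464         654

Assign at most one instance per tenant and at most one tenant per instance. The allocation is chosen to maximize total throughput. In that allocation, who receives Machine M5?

This is the linear assignment problem.
Optimal: Brightly→Machine M1 (2064 ops/s), Harbor→Machine M3 (2333 ops/s), Apex→Machine M5 (1953 ops/s), Quanta→Machine M6 (1464 ops/s) — total 2064+2333+1953+1464 = 7814 ops/s.
Apex's own top instance is Machine M3 (2052 ops/s), but forcing Apex→Machine M3 and reassigning the rest optimally gives only 6663 ops/s — worse by 1151.

Apex receives Machine M5.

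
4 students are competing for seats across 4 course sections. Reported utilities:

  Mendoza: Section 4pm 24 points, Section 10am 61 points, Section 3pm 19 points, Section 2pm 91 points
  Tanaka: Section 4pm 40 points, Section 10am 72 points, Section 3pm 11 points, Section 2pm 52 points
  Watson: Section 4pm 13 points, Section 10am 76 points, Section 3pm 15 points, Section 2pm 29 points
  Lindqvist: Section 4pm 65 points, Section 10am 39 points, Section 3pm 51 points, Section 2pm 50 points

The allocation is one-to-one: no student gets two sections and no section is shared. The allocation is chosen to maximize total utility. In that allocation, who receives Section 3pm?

Optimal: Mendoza→Section 2pm (91 points), Tanaka→Section 4pm (40 points), Watson→Section 10am (76 points), Lindqvist→Section 3pm (51 points) — total 91+40+76+51 = 258 points.
Row-greedy (each student in turn takes its best remaining section) gives 243 points, worse by 15.
Next-best assignment: Mendoza→Section 2pm, Tanaka→Section 10am, Watson→Section 3pm, Lindqvist→Section 4pm = 243 points.
Every other assignment is strictly worse.
Lindqvist's own top section is Section 4pm (65 points), but forcing Lindqvist→Section 4pm and reassigning the rest optimally gives only 243 points — worse by 15.

Lindqvist receives Section 3pm.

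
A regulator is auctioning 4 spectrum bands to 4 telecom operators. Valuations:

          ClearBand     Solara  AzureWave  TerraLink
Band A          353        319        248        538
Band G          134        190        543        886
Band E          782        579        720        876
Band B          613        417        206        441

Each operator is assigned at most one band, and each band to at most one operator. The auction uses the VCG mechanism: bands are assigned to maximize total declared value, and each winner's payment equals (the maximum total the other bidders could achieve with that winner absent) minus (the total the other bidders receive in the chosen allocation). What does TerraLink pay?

Efficient allocation: ClearBand→Band B ($613M), Solara→Band A ($319M), AzureWave→Band E ($720M), TerraLink→Band G ($886M); total welfare W = $2538M.
TerraLink receives Band G at value $886M, so the others get W − 886 = $1652M.
Without TerraLink: best allocation of the remaining 3 bidders over all 4 bands is ClearBand→Band E ($782M), Solara→Band B ($417M), AzureWave→Band G ($543M), total $1742M.
VCG payment = (others' best without TerraLink) − (others' welfare with TerraLink) = 1742 − 1652 = $90M.

TerraLink pays $90M.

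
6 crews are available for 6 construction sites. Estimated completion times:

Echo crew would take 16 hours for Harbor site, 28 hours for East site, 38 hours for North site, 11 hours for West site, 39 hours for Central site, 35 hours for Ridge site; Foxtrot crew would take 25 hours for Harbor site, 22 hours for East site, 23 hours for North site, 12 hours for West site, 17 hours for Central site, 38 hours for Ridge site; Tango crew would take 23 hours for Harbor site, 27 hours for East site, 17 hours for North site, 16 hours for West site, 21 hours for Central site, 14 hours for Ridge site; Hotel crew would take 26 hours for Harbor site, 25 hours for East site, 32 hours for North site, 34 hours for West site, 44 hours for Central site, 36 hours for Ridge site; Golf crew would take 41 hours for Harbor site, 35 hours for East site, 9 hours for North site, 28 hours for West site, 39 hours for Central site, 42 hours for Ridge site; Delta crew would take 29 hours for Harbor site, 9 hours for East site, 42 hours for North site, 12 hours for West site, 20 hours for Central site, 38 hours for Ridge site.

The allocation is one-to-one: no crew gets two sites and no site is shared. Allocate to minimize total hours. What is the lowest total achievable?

Minimum total: 86 hours

Optimal: Echo crew→West site (11 hours), Foxtrot crew→Central site (17 hours), Tango crew→Ridge site (14 hours), Hotel crew→Harbor site (26 hours), Golf crew→North site (9 hours), Delta crew→East site (9 hours) — total 11+17+14+26+9+9 = 86 hours.
Column-greedy (each site in turn goes to its cheapest remaining crew) gives 103 hours, worse by 17.
Every other assignment is strictly worse.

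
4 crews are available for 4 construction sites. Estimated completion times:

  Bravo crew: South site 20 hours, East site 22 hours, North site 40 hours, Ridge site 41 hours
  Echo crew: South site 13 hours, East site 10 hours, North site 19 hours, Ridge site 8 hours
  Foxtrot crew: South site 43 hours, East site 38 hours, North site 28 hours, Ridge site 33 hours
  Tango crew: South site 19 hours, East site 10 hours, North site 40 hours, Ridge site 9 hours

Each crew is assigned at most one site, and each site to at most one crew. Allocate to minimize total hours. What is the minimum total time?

Optimal: Bravo crew→South site (20 hours), Echo crew→Ridge site (8 hours), Foxtrot crew→North site (28 hours), Tango crew→East site (10 hours) — total 20+8+28+10 = 66 hours.
Column-greedy (each site in turn goes to its cheapest remaining crew) gives 92 hours, worse by 26.
Every other assignment is strictly worse.

Min total: 66 hours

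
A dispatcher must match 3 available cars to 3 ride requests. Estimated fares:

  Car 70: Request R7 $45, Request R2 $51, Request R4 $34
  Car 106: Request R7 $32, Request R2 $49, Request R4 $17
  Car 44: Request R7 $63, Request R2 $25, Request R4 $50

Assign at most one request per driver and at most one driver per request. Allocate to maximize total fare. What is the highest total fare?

Maximum total: $146

Treat this as an assignment problem: match each driver to one request.
Optimal: Car 70→Request R4 ($34), Car 106→Request R2 ($49), Car 44→Request R7 ($63) — total 34+49+63 = $146.
Column-greedy (each request in turn goes to its best remaining driver) gives $131, worse by 15.
Swapping Car 106↔Car 44 (Car 106→Request R7 $32, Car 44→Request R2 $25) loses 55.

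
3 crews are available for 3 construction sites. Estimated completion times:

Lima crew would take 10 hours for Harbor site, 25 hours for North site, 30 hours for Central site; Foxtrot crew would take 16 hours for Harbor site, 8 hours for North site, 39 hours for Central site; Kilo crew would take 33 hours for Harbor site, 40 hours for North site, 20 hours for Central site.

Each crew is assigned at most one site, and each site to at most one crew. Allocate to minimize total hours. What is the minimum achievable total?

Min total: 38 hours

Optimal: Lima crew→Harbor site (10 hours), Foxtrot crew→North site (8 hours), Kilo crew→Central site (20 hours) — total 10+8+20 = 38 hours.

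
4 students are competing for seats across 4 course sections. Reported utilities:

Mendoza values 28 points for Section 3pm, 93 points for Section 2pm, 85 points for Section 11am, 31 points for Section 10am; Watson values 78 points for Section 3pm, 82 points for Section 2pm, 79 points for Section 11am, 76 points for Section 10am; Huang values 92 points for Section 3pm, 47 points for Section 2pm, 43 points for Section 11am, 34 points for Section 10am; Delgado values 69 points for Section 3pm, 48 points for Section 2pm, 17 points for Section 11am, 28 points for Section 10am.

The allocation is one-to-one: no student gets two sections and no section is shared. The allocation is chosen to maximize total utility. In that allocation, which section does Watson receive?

Watson receives Section 10am.

Optimal: Mendoza→Section 11am (85 points), Watson→Section 10am (76 points), Huang→Section 3pm (92 points), Delgado→Section 2pm (48 points) — total 85+76+92+48 = 301 points.
Column-greedy (each section in turn goes to its best remaining student) gives 292 points, worse by 9.
Next-best assignment: Mendoza→Section 2pm, Watson→Section 11am, Huang→Section 3pm, Delgado→Section 10am = 292 points.
Watson's own top section is Section 2pm (82 points), but forcing Watson→Section 2pm and reassigning the rest optimally gives only 287 points — worse by 14.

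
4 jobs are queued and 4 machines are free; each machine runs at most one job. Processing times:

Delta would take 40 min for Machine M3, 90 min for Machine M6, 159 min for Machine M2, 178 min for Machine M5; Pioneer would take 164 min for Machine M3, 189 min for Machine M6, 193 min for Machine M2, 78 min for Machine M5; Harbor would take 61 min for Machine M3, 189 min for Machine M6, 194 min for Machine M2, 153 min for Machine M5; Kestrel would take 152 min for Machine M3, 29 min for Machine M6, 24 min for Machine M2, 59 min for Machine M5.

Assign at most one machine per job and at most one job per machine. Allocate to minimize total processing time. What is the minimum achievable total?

Minimum total: 253 min

This is a one-to-one assignment (minimum-cost bipartite matching).
Optimal: Delta→Machine M6 (90 min), Pioneer→Machine M5 (78 min), Harbor→Machine M3 (61 min), Kestrel→Machine M2 (24 min) — total 90+78+61+24 = 253 min.
Row-greedy (each job in turn takes its cheapest remaining machine) gives 331 min, worse by 78.
Every other assignment is strictly worse.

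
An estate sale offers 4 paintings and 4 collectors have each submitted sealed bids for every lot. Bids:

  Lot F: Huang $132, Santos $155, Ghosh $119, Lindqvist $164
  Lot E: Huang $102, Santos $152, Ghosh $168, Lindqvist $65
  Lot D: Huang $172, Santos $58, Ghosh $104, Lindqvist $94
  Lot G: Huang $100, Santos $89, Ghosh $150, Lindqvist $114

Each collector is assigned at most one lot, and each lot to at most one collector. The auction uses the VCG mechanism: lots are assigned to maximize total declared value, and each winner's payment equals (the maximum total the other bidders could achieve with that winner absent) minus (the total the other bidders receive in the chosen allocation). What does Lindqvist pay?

Efficient allocation: Huang→Lot D ($172), Santos→Lot E ($152), Ghosh→Lot G ($150), Lindqvist→Lot F ($164); total welfare W = $638.
Lindqvist receives Lot F at value $164, so the others get W − 164 = $474.
Without Lindqvist: best allocation of the remaining 3 bidders over all 4 lots is Huang→Lot D ($172), Santos→Lot F ($155), Ghosh→Lot E ($168), total $495.
VCG payment = (others' best without Lindqvist) − (others' welfare with Lindqvist) = 495 − 474 = $21.

Lindqvist pays $21.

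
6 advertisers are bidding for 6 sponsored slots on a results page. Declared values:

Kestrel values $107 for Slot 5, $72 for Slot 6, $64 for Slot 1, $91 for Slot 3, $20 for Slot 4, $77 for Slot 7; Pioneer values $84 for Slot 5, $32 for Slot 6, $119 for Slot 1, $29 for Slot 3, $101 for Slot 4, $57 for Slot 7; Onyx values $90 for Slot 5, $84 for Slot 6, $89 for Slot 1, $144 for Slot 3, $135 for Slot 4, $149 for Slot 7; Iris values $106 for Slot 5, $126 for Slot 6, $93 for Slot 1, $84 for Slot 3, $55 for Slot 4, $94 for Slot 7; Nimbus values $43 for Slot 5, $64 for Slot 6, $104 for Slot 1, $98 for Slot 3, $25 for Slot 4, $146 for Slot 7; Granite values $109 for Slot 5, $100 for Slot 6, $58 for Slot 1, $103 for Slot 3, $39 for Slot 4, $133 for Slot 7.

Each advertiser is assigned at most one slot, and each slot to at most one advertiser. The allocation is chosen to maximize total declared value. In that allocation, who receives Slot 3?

Optimal: Kestrel→Slot 5 ($107), Pioneer→Slot 1 ($119), Onyx→Slot 4 ($135), Iris→Slot 6 ($126), Nimbus→Slot 7 ($146), Granite→Slot 3 ($103) — total 107+119+135+126+146+103 = $736.
Max-entry greedy (repeatedly take the single best remaining cell) gives $621, worse by 115.
Next-best assignment: Kestrel→Slot 3, Pioneer→Slot 1, Onyx→Slot 4, Iris→Slot 6, Nimbus→Slot 7, Granite→Slot 5 = $726.
Swapping Kestrel↔Nimbus (Kestrel→Slot 7 $77, Nimbus→Slot 5 $43) loses 133.
No other one-to-one assignment exceeds $736.
Granite's own top slot is Slot 7 ($133), but forcing Granite→Slot 7 and reassigning the rest optimally gives only $718 — worse by 18.

Granite receives Slot 3.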